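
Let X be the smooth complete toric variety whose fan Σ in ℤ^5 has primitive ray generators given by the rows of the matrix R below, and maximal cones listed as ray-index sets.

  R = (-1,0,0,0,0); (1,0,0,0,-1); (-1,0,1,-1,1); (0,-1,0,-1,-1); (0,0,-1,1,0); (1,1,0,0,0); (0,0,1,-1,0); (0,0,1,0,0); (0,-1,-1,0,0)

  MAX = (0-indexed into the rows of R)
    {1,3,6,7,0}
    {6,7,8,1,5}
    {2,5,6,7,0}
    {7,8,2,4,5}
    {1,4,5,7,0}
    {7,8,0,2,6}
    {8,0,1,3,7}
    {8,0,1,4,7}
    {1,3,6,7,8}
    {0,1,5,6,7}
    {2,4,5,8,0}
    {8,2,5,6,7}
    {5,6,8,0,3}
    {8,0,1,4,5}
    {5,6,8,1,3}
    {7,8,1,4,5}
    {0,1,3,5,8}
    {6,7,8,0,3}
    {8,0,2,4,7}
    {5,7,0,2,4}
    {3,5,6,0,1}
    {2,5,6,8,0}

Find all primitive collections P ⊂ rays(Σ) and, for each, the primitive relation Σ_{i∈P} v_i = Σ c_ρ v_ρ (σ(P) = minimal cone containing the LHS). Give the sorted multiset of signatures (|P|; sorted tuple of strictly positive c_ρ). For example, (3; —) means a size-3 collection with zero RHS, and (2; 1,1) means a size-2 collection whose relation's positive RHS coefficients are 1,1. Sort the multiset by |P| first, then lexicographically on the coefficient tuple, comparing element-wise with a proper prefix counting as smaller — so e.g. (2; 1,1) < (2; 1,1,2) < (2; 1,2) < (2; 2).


Σ has 7 primitive collections:

  P={4,6}:  v_{4} + v_{6} = 0  ⇒ sig = (2; —)
  P={1,2}:  v_{1} + v_{2} = v_{6}  ⇒ sig = (2; 1)
  P={3,4}:  v_{3} + v_{4} = v_{0} + v_{1} + v_{8}  ⇒ sig = (2; 1,1,1)
  P={2,3}:  v_{2} + v_{3} = v_{0} + 2·v_{6} + v_{8}  ⇒ sig = (2; 1,1,2)
  P={3,5,7}:  v_{3} + v_{5} + v_{7} = v_{1} + v_{6}  ⇒ sig = (3; 1,1)
  P={0,5,7,8}:  v_{0} + v_{5} + v_{7} + v_{8} = 0  ⇒ sig = (4; —)
  P={0,1,6,8}:  v_{0} + v_{1} + v_{6} + v_{8} = v_{3}  ⇒ sig = (4; 1)

Hence PRS(X_Σ) =
    |P|=2: 4 collections, coeffs (), (1), (1,1,1), (1,1,2)
    |P|=3: 1 collection, coeffs (1,1)
    |P|=4: 2 collections, coeffs (), (1)


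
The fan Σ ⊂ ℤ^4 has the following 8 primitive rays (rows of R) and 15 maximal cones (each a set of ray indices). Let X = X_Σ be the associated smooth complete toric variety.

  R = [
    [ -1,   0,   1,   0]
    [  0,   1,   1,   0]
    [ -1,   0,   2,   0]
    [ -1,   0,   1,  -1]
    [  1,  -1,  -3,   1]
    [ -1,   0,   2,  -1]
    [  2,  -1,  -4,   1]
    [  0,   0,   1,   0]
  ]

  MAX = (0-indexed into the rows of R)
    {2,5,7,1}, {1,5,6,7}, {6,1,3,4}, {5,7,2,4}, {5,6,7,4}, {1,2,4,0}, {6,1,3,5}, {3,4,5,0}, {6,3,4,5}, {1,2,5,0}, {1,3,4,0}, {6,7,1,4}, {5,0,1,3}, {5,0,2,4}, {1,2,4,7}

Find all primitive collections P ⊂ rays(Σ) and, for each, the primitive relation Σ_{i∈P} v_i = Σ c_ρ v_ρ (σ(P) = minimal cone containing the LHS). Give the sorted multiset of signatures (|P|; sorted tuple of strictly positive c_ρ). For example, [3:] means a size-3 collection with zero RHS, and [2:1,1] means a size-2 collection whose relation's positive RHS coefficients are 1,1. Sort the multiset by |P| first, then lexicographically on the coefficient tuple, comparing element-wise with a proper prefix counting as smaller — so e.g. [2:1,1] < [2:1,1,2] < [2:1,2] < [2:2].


Primitive collections (6):

  • {0,6}:  v_{0} + v_{6} = v_{4}  →  sig = [2:1]
  • {0,7}:  v_{0} + v_{7} = v_{2}  →  sig = [2:1]
  • {3,7}:  v_{3} + v_{7} = v_{5}  →  sig = [2:1]
  • {2,3}:  v_{2} + v_{3} = v_{0} + v_{5}  →  sig = [2:1,1]
  • {2,6}:  v_{2} + v_{6} = v_{4} + v_{7}  →  sig = [2:1,1]
  • {1,4,5}:  v_{1} + v_{4} + v_{5} = 0  →  sig = [3:]

Signatures (|P|; sorted positive RHS coefficients), sorted:
    [2:1]
    [2:1]
    [2:1]
    [2:1,1]
    [2:1,1]
    [3:]


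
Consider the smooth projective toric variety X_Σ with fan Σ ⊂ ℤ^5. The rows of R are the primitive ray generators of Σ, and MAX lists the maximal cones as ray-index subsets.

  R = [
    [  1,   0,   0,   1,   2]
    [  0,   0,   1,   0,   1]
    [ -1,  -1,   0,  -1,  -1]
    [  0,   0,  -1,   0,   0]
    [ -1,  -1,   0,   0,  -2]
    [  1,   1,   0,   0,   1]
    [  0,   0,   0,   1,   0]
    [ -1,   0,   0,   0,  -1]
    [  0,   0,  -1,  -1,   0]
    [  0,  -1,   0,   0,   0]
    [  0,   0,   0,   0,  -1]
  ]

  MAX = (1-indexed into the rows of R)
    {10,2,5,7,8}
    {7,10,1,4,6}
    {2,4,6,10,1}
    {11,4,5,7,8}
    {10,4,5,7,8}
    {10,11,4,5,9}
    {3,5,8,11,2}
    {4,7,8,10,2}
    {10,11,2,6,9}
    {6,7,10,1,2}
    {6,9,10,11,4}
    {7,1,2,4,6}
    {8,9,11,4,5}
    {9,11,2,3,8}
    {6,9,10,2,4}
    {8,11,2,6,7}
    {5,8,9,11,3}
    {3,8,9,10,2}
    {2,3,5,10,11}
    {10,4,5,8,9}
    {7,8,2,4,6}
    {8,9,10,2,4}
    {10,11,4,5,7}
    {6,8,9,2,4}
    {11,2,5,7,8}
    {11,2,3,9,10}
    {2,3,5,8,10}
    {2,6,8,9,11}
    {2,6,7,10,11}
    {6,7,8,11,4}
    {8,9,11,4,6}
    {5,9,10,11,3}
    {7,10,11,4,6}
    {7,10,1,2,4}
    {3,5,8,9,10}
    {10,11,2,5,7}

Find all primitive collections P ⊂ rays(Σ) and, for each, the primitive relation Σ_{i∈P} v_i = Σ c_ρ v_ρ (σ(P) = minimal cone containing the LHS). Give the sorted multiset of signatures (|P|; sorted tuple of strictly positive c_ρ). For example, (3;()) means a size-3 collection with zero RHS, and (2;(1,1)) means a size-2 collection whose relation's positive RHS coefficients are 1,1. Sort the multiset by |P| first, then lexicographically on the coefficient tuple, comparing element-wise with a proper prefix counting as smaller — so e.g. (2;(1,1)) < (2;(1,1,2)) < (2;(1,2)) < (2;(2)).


Primitive collections (16):

  P = {5,6}:  v_{5} + v_{6} = v_{11}  →  sig = (2;(1))
  P = {7,9}:  v_{7} + v_{9} = v_{4}  →  sig = (2;(1))
  P = {1,5}:  v_{1} + v_{5} = v_{7} + v_{10}  →  sig = (2;(1,1))
  P = {3,7}:  v_{3} + v_{7} = v_{8} + v_{10}  →  sig = (2;(1,1))
  P = {1,3}:  v_{1} + v_{3} = v_{2} + v_{4} + v_{10}  →  sig = (2;(1,1,1))
  P = {1,8}:  v_{1} + v_{8} = v_{2} + v_{4} + v_{7}  →  sig = (2;(1,1,1))
  P = {1,11}:  v_{1} + v_{11} = v_{6} + v_{7} + v_{10}  →  sig = (2;(1,1,1))
  P = {3,4}:  v_{3} + v_{4} = v_{8} + v_{9} + v_{10}  →  sig = (2;(1,1,1))
  P = {3,6}:  v_{3} + v_{6} = v_{2} + v_{9} + v_{11}  →  sig = (2;(1,1,1))
  P = {1,9}:  v_{1} + v_{9} = v_{2} + 2·v_{4} + v_{6} + v_{10}  →  sig = (2;(1,1,1,2))
  P = {2,4,11}:  v_{2} + v_{4} + v_{11} = 0  →  sig = (3;())
  P = {6,8,10}:  v_{6} + v_{8} + v_{10} = 0  →  sig = (3;())
  P = {2,5,9}:  v_{2} + v_{5} + v_{9} = v_{3}  →  sig = (3;(1))
  P = {8,10,11}:  v_{8} + v_{10} + v_{11} = v_{5}  →  sig = (3;(1))
  P = {2,4,5}:  v_{2} + v_{4} + v_{5} = v_{8} + v_{10}  →  sig = (3;(1,1))
  P = {2,4,6,7,10}:  v_{2} + v_{4} + v_{6} + v_{7} + v_{10} = v_{1}  →  sig = (5;(1))

so the primitive-relation signature multiset is
    (2;(1))
    (2;(1))
    (2;(1,1))
    (2;(1,1))
    (2;(1,1,1))
    (2;(1,1,1))
    (2;(1,1,1))
    (2;(1,1,1))
    (2;(1,1,1))
    (2;(1,1,1,2))
    (3;())
    (3;())
    (3;(1))
    (3;(1))
    (3;(1,1))
    (5;(1))


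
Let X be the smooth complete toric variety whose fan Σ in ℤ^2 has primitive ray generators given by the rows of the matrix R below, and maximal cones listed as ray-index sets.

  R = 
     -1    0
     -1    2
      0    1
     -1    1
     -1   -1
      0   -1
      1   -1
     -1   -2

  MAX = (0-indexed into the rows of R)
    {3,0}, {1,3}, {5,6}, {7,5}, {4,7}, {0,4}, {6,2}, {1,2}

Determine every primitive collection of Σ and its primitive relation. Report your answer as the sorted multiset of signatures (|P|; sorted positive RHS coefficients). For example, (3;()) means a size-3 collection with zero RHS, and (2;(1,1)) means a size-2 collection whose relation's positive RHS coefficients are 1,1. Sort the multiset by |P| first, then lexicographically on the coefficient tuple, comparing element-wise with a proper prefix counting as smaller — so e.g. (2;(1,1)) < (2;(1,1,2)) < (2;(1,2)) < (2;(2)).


Minimal non-faces — 20 found among 8 rays, 8 max cones:

  P = {2,5}:  v_{2} + v_{5} = 0  so sig = (2;())
  P = {3,6}:  v_{3} + v_{6} = 0  so sig = (2;())
  P = {0,2}:  v_{0} + v_{2} = v_{3}  so sig = (2;(1))
  P = {0,5}:  v_{0} + v_{5} = v_{4}  so sig = (2;(1))
  P = {0,6}:  v_{0} + v_{6} = v_{5}  so sig = (2;(1))
  P = {1,5}:  v_{1} + v_{5} = v_{3}  so sig = (2;(1))
  P = {1,6}:  v_{1} + v_{6} = v_{2}  so sig = (2;(1))
  P = {2,3}:  v_{2} + v_{3} = v_{1}  so sig = (2;(1))
  P = {2,4}:  v_{2} + v_{4} = v_{0}  so sig = (2;(1))
  P = {2,7}:  v_{2} + v_{7} = v_{4}  so sig = (2;(1))
  P = {3,5}:  v_{3} + v_{5} = v_{0}  so sig = (2;(1))
  P = {4,5}:  v_{4} + v_{5} = v_{7}  so sig = (2;(1))
  P = {1,4}:  v_{1} + v_{4} = v_{0} + v_{3}  so sig = (2;(1,1))
  P = {3,7}:  v_{3} + v_{7} = v_{0} + v_{4}  so sig = (2;(1,1))
  P = {0,1}:  v_{0} + v_{1} = 2·v_{3}  so sig = (2;(2))
  P = {0,7}:  v_{0} + v_{7} = 2·v_{4}  so sig = (2;(2))
  P = {1,7}:  v_{1} + v_{7} = 2·v_{0}  so sig = (2;(2))
  P = {3,4}:  v_{3} + v_{4} = 2·v_{0}  so sig = (2;(2))
  P = {4,6}:  v_{4} + v_{6} = 2·v_{5}  so sig = (2;(2))
  P = {6,7}:  v_{6} + v_{7} = 3·v_{5}  so sig = (2;(3))

Sorted signature multiset PRS(X):
    |P|=2: 20 collections, coeffs (), (), (1), (1), (1), (1), (1), (1), (1), (1), (1), (1), (1,1), (1,1), (2), (2), (2), (2), (2), (3)


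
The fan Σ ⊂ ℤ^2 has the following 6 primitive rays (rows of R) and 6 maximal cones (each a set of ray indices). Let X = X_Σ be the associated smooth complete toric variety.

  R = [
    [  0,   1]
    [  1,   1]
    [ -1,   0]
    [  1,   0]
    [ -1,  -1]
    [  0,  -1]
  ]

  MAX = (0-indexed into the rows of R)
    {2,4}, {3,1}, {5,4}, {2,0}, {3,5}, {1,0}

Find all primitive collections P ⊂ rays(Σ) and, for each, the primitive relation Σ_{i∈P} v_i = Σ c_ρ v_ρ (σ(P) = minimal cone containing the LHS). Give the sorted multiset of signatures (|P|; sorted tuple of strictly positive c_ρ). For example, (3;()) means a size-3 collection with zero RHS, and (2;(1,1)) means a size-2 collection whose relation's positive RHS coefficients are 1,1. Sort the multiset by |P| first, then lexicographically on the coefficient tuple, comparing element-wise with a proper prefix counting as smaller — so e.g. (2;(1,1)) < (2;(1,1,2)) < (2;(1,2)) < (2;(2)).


9 minimal non-faces of Δ(Σ) (on 6 rays):

  P = {0,5}:  v_{0} + v_{5} = 0  so sig = (2;())
  P = {1,4}:  v_{1} + v_{4} = 0  so sig = (2;())
  P = {2,3}:  v_{2} + v_{3} = 0  so sig = (2;())
  P = {0,3}:  v_{0} + v_{3} = v_{1}  so sig = (2;(1))
  P = {0,4}:  v_{0} + v_{4} = v_{2}  so sig = (2;(1))
  P = {1,2}:  v_{1} + v_{2} = v_{0}  so sig = (2;(1))
  P = {1,5}:  v_{1} + v_{5} = v_{3}  so sig = (2;(1))
  P = {2,5}:  v_{2} + v_{5} = v_{4}  so sig = (2;(1))
  P = {3,4}:  v_{3} + v_{4} = v_{5}  so sig = (2;(1))

Hence PRS(X_Σ) =
    (2;())
    (2;())
    (2;())
    (2;(1))
    (2;(1))
    (2;(1))
    (2;(1))
    (2;(1))
    (2;(1))


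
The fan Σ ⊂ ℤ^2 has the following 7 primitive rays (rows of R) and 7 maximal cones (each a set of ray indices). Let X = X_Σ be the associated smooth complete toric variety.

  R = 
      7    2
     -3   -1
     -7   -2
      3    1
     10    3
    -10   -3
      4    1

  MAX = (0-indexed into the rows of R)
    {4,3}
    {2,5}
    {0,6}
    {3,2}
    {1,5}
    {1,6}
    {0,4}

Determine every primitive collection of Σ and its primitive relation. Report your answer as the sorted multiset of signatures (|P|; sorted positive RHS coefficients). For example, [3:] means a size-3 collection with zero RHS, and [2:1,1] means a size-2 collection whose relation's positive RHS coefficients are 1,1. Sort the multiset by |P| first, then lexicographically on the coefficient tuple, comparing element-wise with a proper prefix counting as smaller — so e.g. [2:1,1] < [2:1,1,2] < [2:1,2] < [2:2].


|primitive collections| = 14. Relations:

  P = {0,2}:  v_{0} + v_{2} = 0  so sig = [2:]
  P = {1,3}:  v_{1} + v_{3} = 0  so sig = [2:]
  P = {4,5}:  v_{4} + v_{5} = 0  so sig = [2:]
  P = {0,1}:  v_{0} + v_{1} = v_{6}  so sig = [2:1]
  P = {0,3}:  v_{0} + v_{3} = v_{4}  so sig = [2:1]
  P = {0,5}:  v_{0} + v_{5} = v_{1}  so sig = [2:1]
  P = {1,2}:  v_{1} + v_{2} = v_{5}  so sig = [2:1]
  P = {1,4}:  v_{1} + v_{4} = v_{0}  so sig = [2:1]
  P = {2,4}:  v_{2} + v_{4} = v_{3}  so sig = [2:1]
  P = {2,6}:  v_{2} + v_{6} = v_{1}  so sig = [2:1]
  P = {3,5}:  v_{3} + v_{5} = v_{2}  so sig = [2:1]
  P = {3,6}:  v_{3} + v_{6} = v_{0}  so sig = [2:1]
  P = {4,6}:  v_{4} + v_{6} = 2·v_{0}  so sig = [2:2]
  P = {5,6}:  v_{5} + v_{6} = 2·v_{1}  so sig = [2:2]

Signatures (|P|; sorted positive RHS coefficients), sorted:
{ [2:] ×3,  [2:1] ×9,  [2:2] ×2 }


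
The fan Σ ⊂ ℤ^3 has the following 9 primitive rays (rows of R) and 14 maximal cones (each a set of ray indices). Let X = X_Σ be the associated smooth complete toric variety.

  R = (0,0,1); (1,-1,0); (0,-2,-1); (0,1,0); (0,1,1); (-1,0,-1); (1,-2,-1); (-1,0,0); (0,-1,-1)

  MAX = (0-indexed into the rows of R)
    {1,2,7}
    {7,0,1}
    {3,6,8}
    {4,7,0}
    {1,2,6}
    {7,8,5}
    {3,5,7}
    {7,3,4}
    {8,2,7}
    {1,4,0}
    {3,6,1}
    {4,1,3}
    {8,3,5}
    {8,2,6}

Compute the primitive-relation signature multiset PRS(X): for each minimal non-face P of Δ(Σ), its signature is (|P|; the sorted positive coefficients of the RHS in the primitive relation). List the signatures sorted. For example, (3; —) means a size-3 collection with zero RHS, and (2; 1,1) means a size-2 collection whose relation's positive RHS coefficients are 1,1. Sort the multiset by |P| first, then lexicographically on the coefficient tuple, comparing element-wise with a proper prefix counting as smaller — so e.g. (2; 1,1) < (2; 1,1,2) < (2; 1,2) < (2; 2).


The 18 primitive collections of Σ (r=9, n=3):

  P = {4,8}:  v_{4} + v_{8} = 0  →  sig = (2; —)
  P = {0,3}:  v_{0} + v_{3} = v_{4}  →  sig = (2; 1)
  P = {0,5}:  v_{0} + v_{5} = v_{7}  →  sig = (2; 1)
  P = {1,5}:  v_{1} + v_{5} = v_{8}  →  sig = (2; 1)
  P = {1,8}:  v_{1} + v_{8} = v_{6}  →  sig = (2; 1)
  P = {2,3}:  v_{2} + v_{3} = v_{8}  →  sig = (2; 1)
  P = {4,6}:  v_{4} + v_{6} = v_{1}  →  sig = (2; 1)
  P = {6,7}:  v_{6} + v_{7} = v_{2}  →  sig = (2; 1)
  P = {0,8}:  v_{0} + v_{8} = v_{1} + v_{7}  →  sig = (2; 1,1)
  P = {2,4}:  v_{2} + v_{4} = v_{1} + v_{7}  →  sig = (2; 1,1)
  P = {4,5}:  v_{4} + v_{5} = v_{3} + v_{7}  →  sig = (2; 1,1)
  P = {0,6}:  v_{0} + v_{6} = 2·v_{1} + v_{7}  →  sig = (2; 1,2)
  P = {2,5}:  v_{2} + v_{5} = v_{7} + 2·v_{8}  →  sig = (2; 1,2)
  P = {5,6}:  v_{5} + v_{6} = 2·v_{8}  →  sig = (2; 2)
  P = {0,2}:  v_{0} + v_{2} = 2·v_{1} + 2·v_{7}  →  sig = (2; 2,2)
  P = {1,3,7}:  v_{1} + v_{3} + v_{7} = 0  →  sig = (3; —)
  P = {1,4,7}:  v_{1} + v_{4} + v_{7} = v_{0}  →  sig = (3; 1)
  P = {3,7,8}:  v_{3} + v_{7} + v_{8} = v_{5}  →  sig = (3; 1)

so the primitive-relation signature multiset is
    |P|=2: 15 collections, coeffs (), (1), (1), (1), (1), (1), (1), (1), (1,1), (1,1), (1,1), (1,2), (1,2), (2), (2,2)
    |P|=3: 3 collections, coeffs (), (1), (1)


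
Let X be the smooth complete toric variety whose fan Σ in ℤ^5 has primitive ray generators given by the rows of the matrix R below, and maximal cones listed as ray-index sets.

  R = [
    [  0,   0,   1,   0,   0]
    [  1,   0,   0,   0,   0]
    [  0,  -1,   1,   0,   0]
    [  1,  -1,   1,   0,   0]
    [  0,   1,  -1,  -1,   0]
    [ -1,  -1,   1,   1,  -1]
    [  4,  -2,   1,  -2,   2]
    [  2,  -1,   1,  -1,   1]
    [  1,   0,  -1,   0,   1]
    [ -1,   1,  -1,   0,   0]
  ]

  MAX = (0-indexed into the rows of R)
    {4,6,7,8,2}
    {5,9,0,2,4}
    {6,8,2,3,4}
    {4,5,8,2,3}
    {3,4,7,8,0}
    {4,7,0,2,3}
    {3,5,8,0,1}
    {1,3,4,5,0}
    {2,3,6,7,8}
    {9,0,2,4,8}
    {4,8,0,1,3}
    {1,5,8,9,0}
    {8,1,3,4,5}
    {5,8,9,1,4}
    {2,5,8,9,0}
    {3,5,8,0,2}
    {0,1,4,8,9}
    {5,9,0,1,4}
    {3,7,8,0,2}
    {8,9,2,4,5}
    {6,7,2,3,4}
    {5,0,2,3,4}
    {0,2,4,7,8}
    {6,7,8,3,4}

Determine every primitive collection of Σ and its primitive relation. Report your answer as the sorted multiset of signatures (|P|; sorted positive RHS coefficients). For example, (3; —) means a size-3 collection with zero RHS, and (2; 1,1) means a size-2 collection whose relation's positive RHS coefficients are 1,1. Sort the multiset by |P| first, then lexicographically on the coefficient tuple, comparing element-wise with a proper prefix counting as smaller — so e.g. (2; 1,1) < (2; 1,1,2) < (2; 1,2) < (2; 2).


Σ has 12 primitive collections:

  P = {3,9}:  v_{3} + v_{9} = 0  →  sig = (2; —)
  P = {1,2}:  v_{1} + v_{2} = v_{3}  →  sig = (2; 1)
  P = {5,7}:  v_{5} + v_{7} = v_{2} + v_{3}  →  sig = (2; 1,1)
  P = {6,9}:  v_{6} + v_{9} = v_{2} + v_{4} + v_{7} + v_{8}  →  sig = (2; 1,1,1,1)
  P = {7,9}:  v_{7} + v_{9} = v_{0} + v_{2} + v_{4} + v_{8}  →  sig = (2; 1,1,1,1)
  P = {1,6}:  v_{1} + v_{6} = 2·v_{3} + v_{4} + v_{7} + v_{8}  →  sig = (2; 1,1,1,2)
  P = {1,7}:  v_{1} + v_{7} = v_{0} + 2·v_{3} + v_{4} + v_{8}  →  sig = (2; 1,1,1,2)
  P = {5,6}:  v_{5} + v_{6} = 2·v_{2} + 2·v_{3} + v_{4} + v_{8}  →  sig = (2; 1,1,2,2)
  P = {0,6}:  v_{0} + v_{6} = 2·v_{7}  →  sig = (2; 2)
  P = {0,4,5,8}:  v_{0} + v_{4} + v_{5} + v_{8} = 0  →  sig = (4; —)
  P = {0,2,3,4,8}:  v_{0} + v_{2} + v_{3} + v_{4} + v_{8} = v_{7}  →  sig = (5; 1)
  P = {2,3,4,7,8}:  v_{2} + v_{3} + v_{4} + v_{7} + v_{8} = v_{6}  →  sig = (5; 1)

so the primitive-relation signature multiset is
[(2; —), (2; 1), (2; 1,1), (2; 1,1,1,1), (2; 1,1,1,1), (2; 1,1,1,2), (2; 1,1,1,2), (2; 1,1,2,2), (2; 2), (4; —), (5; 1), (5; 1)]


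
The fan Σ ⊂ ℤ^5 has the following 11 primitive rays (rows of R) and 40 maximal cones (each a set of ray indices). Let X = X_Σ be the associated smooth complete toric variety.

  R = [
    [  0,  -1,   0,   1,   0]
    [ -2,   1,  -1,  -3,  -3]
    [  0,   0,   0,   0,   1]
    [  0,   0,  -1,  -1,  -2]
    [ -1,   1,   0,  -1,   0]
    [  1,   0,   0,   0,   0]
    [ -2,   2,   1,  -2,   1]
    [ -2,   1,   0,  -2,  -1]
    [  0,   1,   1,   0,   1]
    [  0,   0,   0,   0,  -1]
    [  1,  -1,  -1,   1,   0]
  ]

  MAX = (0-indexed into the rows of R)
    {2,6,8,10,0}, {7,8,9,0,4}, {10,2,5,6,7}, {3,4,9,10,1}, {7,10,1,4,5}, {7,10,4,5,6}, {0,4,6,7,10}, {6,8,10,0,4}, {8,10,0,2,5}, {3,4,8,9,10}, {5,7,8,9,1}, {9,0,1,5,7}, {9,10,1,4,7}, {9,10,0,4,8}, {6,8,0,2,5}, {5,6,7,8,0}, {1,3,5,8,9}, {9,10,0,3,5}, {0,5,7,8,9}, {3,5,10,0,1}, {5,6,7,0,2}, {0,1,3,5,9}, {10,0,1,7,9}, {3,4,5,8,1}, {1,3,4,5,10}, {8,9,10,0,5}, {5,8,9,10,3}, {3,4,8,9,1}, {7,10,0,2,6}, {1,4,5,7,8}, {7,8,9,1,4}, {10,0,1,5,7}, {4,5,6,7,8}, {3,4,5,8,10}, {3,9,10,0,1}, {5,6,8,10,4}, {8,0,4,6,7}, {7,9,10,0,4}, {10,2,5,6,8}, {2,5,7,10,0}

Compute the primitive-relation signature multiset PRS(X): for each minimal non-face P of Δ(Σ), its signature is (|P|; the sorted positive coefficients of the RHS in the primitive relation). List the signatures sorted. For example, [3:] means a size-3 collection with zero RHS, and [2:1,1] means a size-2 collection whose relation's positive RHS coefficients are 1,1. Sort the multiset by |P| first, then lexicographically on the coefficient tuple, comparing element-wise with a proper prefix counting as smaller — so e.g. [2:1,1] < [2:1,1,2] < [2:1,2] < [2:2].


20 collections generate NE(X_Σ); each relation:

  P={2,9}:  v_{2} + v_{9} = 0 ; sig = [2:]
  P={3,7}:  v_{3} + v_{7} = v_{1} ; sig = [2:1]
  P={2,4}:  v_{2} + v_{4} = v_{6} + v_{10} ; sig = [2:1,1]
  P={6,9}:  v_{6} + v_{9} = v_{7} + v_{8} ; sig = [2:1,1]
  P={2,3}:  v_{2} + v_{3} = v_{5} + v_{7} + v_{10} ; sig = [2:1,1,1]
  P={3,6}:  v_{3} + v_{6} = v_{4} + v_{5} + v_{7} ; sig = [2:1,1,1]
  P={1,2}:  v_{1} + v_{2} = v_{5} + 2·v_{7} + v_{10} ; sig = [2:1,1,2]
  P={1,6}:  v_{1} + v_{6} = v_{4} + v_{5} + 2·v_{7} ; sig = [2:1,1,2]
  P={0,4,5}:  v_{0} + v_{4} + v_{5} = 0 ; sig = [3:]
  P={0,3,8}:  v_{0} + v_{3} + v_{8} = v_{9} ; sig = [3:1]
  P={2,7,8}:  v_{2} + v_{7} + v_{8} = v_{6} ; sig = [3:1]
  P={7,8,10}:  v_{7} + v_{8} + v_{10} = v_{4} ; sig = [3:1]
  P={0,1,8}:  v_{0} + v_{1} + v_{8} = v_{7} + v_{9} ; sig = [3:1,1]
  P={1,8,10}:  v_{1} + v_{8} + v_{10} = v_{3} + v_{4} ; sig = [3:1,1]
  P={4,5,9}:  v_{4} + v_{5} + v_{9} = v_{3} + v_{8} ; sig = [3:1,1]
  P={0,3,4}:  v_{0} + v_{3} + v_{4} = v_{7} + v_{9} + v_{10} ; sig = [3:1,1,1]
  P={0,1,4}:  v_{0} + v_{1} + v_{4} = 2·v_{7} + v_{9} + v_{10} ; sig = [3:1,1,2]
  P={0,5,6,10}:  v_{0} + v_{5} + v_{6} + v_{10} = v_{2} ; sig = [4:1]
  P={5,7,9,10}:  v_{5} + v_{7} + v_{9} + v_{10} = v_{3} ; sig = [4:1]
  P={1,5,9,10}:  v_{1} + v_{5} + v_{9} + v_{10} = 2·v_{3} ; sig = [4:2]

Hence PRS(X_Σ) =
    |P|=2: 8 collections, coeffs (), (1), (1,1), (1,1), (1,1,1), (1,1,1), (1,1,2), (1,1,2)
    |P|=3: 9 collections, coeffs (), (1), (1), (1), (1,1), (1,1), (1,1), (1,1,1), (1,1,2)
    |P|=4: 3 collections, coeffs (1), (1), (2)


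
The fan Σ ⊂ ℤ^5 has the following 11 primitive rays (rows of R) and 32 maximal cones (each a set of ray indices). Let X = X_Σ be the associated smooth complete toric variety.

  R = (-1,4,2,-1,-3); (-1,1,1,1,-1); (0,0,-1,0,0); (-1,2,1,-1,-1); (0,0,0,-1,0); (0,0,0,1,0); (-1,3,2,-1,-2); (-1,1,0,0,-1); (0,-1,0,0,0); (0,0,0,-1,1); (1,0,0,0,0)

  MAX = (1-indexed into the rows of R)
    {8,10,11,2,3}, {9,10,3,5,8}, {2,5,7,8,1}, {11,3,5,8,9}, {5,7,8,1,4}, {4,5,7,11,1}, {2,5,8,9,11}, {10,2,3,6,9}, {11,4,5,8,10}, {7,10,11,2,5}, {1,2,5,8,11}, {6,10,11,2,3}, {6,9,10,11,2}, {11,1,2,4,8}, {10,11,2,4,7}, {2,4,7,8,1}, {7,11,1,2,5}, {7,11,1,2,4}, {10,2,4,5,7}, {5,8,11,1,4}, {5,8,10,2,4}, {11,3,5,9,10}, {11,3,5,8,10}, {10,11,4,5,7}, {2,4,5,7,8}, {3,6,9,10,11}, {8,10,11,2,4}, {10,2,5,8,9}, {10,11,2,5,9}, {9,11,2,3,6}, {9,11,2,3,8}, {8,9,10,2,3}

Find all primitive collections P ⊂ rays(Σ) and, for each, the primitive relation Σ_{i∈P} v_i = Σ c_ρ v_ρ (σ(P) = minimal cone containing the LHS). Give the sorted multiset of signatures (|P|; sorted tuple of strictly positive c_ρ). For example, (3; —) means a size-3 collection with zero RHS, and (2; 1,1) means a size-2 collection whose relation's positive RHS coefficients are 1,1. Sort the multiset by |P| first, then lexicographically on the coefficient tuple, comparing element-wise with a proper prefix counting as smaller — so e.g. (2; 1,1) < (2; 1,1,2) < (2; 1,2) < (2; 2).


The 20 primitive collections of Σ (r=11, n=5):

  P={5,6}:  v_{5} + v_{6} = 0  ⇒ sig = (2; —)
  P={6,8}:  v_{6} + v_{8} = v_{2} + v_{3}  ⇒ sig = (2; 1,1)
  P={3,7}:  v_{3} + v_{7} = v_{4} + v_{8} + v_{11}  ⇒ sig = (2; 1,1,1)
  P={6,7}:  v_{6} + v_{7} = v_{2} + v_{4} + v_{11}  ⇒ sig = (2; 1,1,1)
  P={4,6}:  v_{4} + v_{6} = v_{2} + v_{8} + v_{10} + v_{11}  ⇒ sig = (2; 1,1,1,1)
  P={1,6}:  v_{1} + v_{6} = v_{2} + v_{4} + v_{8} + 2·v_{11}  ⇒ sig = (2; 1,1,1,2)
  P={3,4}:  v_{3} + v_{4} = 2·v_{8} + v_{10} + v_{11}  ⇒ sig = (2; 1,1,2)
  P={1,10}:  v_{1} + v_{10} = 2·v_{4} + v_{11}  ⇒ sig = (2; 1,2)
  P={4,9}:  v_{4} + v_{9} = v_{2} + 2·v_{5}  ⇒ sig = (2; 1,2)
  P={1,3}:  v_{1} + v_{3} = v_{4} + 2·v_{8} + 2·v_{11}  ⇒ sig = (2; 1,2,2)
  P={1,9}:  v_{1} + v_{9} = 2·v_{2} + 3·v_{5} + v_{8} + 2·v_{11}  ⇒ sig = (2; 1,2,2,3)
  P={7,9}:  v_{7} + v_{9} = 2·v_{2} + 3·v_{5} + v_{11}  ⇒ sig = (2; 1,2,3)
  P={2,3,5}:  v_{2} + v_{3} + v_{5} = v_{8}  ⇒ sig = (3; 1)
  P={7,8,11}:  v_{7} + v_{8} + v_{11} = v_{1}  ⇒ sig = (3; 1)
  P={7,8,10}:  v_{7} + v_{8} + v_{10} = 2·v_{4}  ⇒ sig = (3; 2)
  P={2,4,5,11}:  v_{2} + v_{4} + v_{5} + v_{11} = v_{7}  ⇒ sig = (4; 1)
  P={8,9,10,11}:  v_{8} + v_{9} + v_{10} + v_{11} = v_{5}  ⇒ sig = (4; 1)
  P={1,2,4,5}:  v_{1} + v_{2} + v_{4} + v_{5} = 2·v_{7} + v_{8}  ⇒ sig = (4; 1,2)
  P={2,3,9,10,11}:  v_{2} + v_{3} + v_{9} + v_{10} + v_{11} = 0  ⇒ sig = (5; —)
  P={2,5,8,10,11}:  v_{2} + v_{5} + v_{8} + v_{10} + v_{11} = v_{4}  ⇒ sig = (5; 1)

Hence PRS(X_Σ) =
    |P|=2: 12 collections, coeffs (), (1,1), (1,1,1), (1,1,1), (1,1,1,1), (1,1,1,2), (1,1,2), (1,2), (1,2), (1,2,2), (1,2,2,3), (1,2,3)
    |P|=3: 3 collections, coeffs (1), (1), (2)
    |P|=4: 3 collections, coeffs (1), (1), (1,2)
    |P|=5: 2 collections, coeffs (), (1)


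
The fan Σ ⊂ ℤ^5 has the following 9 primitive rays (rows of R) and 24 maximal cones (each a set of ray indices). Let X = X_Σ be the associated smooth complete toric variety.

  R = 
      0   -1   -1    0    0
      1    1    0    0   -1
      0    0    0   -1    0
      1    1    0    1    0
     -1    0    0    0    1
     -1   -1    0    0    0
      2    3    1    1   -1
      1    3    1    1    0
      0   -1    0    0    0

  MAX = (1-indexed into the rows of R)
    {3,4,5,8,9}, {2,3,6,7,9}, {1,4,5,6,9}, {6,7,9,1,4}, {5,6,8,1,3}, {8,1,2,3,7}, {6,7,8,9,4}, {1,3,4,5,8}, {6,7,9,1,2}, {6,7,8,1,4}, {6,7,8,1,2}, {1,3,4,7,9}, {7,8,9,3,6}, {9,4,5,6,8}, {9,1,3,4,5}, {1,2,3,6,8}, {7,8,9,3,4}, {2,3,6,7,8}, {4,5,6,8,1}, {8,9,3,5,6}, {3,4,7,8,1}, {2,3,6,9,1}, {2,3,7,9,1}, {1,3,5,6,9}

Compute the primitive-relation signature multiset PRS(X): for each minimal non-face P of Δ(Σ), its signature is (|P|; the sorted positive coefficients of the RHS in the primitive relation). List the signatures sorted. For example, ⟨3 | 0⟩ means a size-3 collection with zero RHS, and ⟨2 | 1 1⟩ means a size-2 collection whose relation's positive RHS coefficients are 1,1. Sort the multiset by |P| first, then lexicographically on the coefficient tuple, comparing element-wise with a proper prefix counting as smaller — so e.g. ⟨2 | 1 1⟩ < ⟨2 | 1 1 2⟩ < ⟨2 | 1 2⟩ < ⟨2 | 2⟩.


Δ(Σ) — 9 vertices, 7 min non-faces:

  P={5,7}:  v_{5} + v_{7} = v_{8}  ⟹  sig = ⟨2 | 1⟩
  P={2,4}:  v_{2} + v_{4} = v_{1} + v_{7}  ⟹  sig = ⟨2 | 1 1⟩
  P={2,5}:  v_{2} + v_{5} = v_{1} + v_{3} + v_{6} + v_{8}  ⟹  sig = ⟨2 | 1 1 1 1⟩
  P={3,4,6}:  v_{3} + v_{4} + v_{6} = 0  ⟹  sig = ⟨3 | 0⟩
  P={1,8,9}:  v_{1} + v_{8} + v_{9} = v_{4}  ⟹  sig = ⟨3 | 1⟩
  P={2,8,9}:  v_{2} + v_{8} + v_{9} = v_{7}  ⟹  sig = ⟨3 | 1⟩
  P={1,3,6,7}:  v_{1} + v_{3} + v_{6} + v_{7} = v_{2}  ⟹  sig = ⟨4 | 1⟩

Signatures (|P|; sorted positive RHS coefficients), sorted:
    ⟨2 | 1⟩
    ⟨2 | 1 1⟩
    ⟨2 | 1 1 1 1⟩
    ⟨3 | 0⟩
    ⟨3 | 1⟩
    ⟨3 | 1⟩
    ⟨4 | 1⟩


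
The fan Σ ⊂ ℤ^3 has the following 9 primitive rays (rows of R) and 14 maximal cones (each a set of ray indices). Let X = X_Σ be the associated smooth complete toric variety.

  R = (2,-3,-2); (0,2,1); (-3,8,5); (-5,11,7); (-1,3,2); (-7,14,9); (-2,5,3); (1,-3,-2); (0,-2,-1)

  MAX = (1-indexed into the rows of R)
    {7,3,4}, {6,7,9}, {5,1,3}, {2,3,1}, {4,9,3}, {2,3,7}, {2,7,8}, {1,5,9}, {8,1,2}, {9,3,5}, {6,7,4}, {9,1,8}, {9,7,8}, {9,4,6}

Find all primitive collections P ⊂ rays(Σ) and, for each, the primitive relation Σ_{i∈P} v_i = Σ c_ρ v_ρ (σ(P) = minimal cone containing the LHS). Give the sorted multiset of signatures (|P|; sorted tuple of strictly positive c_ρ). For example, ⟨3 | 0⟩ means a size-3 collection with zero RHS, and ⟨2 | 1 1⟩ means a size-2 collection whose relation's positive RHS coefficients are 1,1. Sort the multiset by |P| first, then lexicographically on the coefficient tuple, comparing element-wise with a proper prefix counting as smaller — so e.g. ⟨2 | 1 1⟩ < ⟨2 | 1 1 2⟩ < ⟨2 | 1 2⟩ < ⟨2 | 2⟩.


Minimal non-faces — 18 found among 9 rays, 14 max cones:

  P = {2,9}:  v_{2} + v_{9} = 0  →  sig = ⟨2 | 0⟩
  P = {5,8}:  v_{5} + v_{8} = 0  →  sig = ⟨2 | 0⟩
  P = {1,4}:  v_{1} + v_{4} = v_{3}  →  sig = ⟨2 | 1⟩
  P = {1,6}:  v_{1} + v_{6} = v_{4}  →  sig = ⟨2 | 1⟩
  P = {1,7}:  v_{1} + v_{7} = v_{2}  →  sig = ⟨2 | 1⟩
  P = {3,8}:  v_{3} + v_{8} = v_{7}  →  sig = ⟨2 | 1⟩
  P = {5,7}:  v_{5} + v_{7} = v_{3}  →  sig = ⟨2 | 1⟩
  P = {2,4}:  v_{2} + v_{4} = v_{3} + v_{7}  →  sig = ⟨2 | 1 1⟩
  P = {2,5}:  v_{2} + v_{5} = v_{1} + v_{3}  →  sig = ⟨2 | 1 1⟩
  P = {2,6}:  v_{2} + v_{6} = v_{4} + v_{7}  →  sig = ⟨2 | 1 1⟩
  P = {5,6}:  v_{5} + v_{6} = v_{3} + v_{4} + v_{9}  →  sig = ⟨2 | 1 1 1⟩
  P = {4,5}:  v_{4} + v_{5} = 2·v_{3} + v_{9}  →  sig = ⟨2 | 1 2⟩
  P = {4,8}:  v_{4} + v_{8} = 2·v_{7} + v_{9}  →  sig = ⟨2 | 1 2⟩
  P = {3,6}:  v_{3} + v_{6} = 2·v_{4}  →  sig = ⟨2 | 2⟩
  P = {6,8}:  v_{6} + v_{8} = 3·v_{7} + 2·v_{9}  →  sig = ⟨2 | 2 3⟩
  P = {1,3,9}:  v_{1} + v_{3} + v_{9} = v_{5}  →  sig = ⟨3 | 1⟩
  P = {3,7,9}:  v_{3} + v_{7} + v_{9} = v_{4}  →  sig = ⟨3 | 1⟩
  P = {4,7,9}:  v_{4} + v_{7} + v_{9} = v_{6}  →  sig = ⟨3 | 1⟩

Signatures (|P|; sorted positive RHS coefficients), sorted:
{ ⟨2 | 0⟩ ×2,  ⟨2 | 1⟩ ×5,  ⟨2 | 1 1⟩ ×3,  ⟨2 | 1 1 1⟩,  ⟨2 | 1 2⟩ ×2,  ⟨2 | 2⟩,  ⟨2 | 2 3⟩,  ⟨3 | 1⟩ ×3 }


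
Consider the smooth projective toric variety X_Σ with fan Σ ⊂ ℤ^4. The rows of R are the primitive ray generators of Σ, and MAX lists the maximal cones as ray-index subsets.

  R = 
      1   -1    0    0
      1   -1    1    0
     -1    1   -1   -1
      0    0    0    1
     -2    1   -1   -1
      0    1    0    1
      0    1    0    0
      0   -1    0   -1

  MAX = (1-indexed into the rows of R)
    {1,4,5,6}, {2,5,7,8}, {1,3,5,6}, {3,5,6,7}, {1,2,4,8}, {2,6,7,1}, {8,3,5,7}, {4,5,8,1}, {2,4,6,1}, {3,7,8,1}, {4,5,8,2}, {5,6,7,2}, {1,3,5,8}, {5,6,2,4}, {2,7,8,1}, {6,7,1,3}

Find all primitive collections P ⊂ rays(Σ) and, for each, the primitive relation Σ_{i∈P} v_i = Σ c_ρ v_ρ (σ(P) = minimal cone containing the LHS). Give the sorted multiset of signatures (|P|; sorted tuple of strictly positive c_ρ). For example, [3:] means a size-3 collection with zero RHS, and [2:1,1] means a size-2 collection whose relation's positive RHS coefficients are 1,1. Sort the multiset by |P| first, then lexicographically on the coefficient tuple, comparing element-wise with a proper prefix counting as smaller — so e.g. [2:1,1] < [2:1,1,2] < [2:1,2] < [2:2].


Minimal non-faces — 6 found among 8 rays, 16 max cones:

  {6,8}:  v_{6} + v_{8} = 0  ⟹  sig = [2:]
  {4,7}:  v_{4} + v_{7} = v_{6}  ⟹  sig = [2:1]
  {2,3}:  v_{2} + v_{3} = v_{7} + v_{8}  ⟹  sig = [2:1,1]
  {3,4}:  v_{3} + v_{4} = v_{1} + v_{5} + v_{6}  ⟹  sig = [2:1,1,1]
  {1,2,5}:  v_{1} + v_{2} + v_{5} = v_{8}  ⟹  sig = [3:1]
  {1,5,7}:  v_{1} + v_{5} + v_{7} = v_{3}  ⟹  sig = [3:1]

Signatures (|P|; sorted positive RHS coefficients), sorted:
[[2:], [2:1], [2:1,1], [2:1,1,1], [3:1], [3:1]]


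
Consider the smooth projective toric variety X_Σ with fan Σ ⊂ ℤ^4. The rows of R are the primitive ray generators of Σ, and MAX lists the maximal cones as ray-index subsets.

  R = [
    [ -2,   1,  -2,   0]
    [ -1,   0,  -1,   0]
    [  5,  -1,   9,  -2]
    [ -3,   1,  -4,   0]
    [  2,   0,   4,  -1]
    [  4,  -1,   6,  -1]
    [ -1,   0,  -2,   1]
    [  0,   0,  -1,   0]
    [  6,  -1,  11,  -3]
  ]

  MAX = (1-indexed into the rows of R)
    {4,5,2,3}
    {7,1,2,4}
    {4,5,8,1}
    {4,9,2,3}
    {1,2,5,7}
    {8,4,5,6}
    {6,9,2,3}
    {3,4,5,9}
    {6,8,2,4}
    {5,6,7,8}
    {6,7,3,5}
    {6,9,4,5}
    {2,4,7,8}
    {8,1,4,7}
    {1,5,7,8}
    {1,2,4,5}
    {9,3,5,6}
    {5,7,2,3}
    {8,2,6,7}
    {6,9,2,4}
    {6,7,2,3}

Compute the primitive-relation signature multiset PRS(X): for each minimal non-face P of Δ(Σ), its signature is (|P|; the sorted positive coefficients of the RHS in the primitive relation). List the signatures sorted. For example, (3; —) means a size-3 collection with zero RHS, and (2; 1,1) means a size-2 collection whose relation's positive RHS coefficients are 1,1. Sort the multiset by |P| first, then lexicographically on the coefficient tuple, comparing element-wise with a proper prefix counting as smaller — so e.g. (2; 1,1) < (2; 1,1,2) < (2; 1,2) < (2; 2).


14 collections generate NE(X_Σ); each relation:

  {1,6}:  v_{1} + v_{6} = v_{5}  ⇒ sig = (2; 1)
  {7,9}:  v_{7} + v_{9} = v_{3}  ⇒ sig = (2; 1)
  {1,9}:  v_{1} + v_{9} = v_{3} + v_{4} + v_{5}  ⇒ sig = (2; 1,1,1)
  {1,3}:  v_{1} + v_{3} = v_{2} + 2·v_{5}  ⇒ sig = (2; 1,2)
  {3,8}:  v_{3} + v_{8} = v_{4} + 2·v_{6}  ⇒ sig = (2; 1,2)
  {8,9}:  v_{8} + v_{9} = 2·v_{4} + 3·v_{6}  ⇒ sig = (2; 2,3)
  {4,6,7}:  v_{4} + v_{6} + v_{7} = 0  ⇒ sig = (3; —)
  {1,2,8}:  v_{1} + v_{2} + v_{8} = v_{4}  ⇒ sig = (3; 1)
  {2,5,6}:  v_{2} + v_{5} + v_{6} = v_{3}  ⇒ sig = (3; 1)
  {3,4,6}:  v_{3} + v_{4} + v_{6} = v_{9}  ⇒ sig = (3; 1)
  {4,5,7}:  v_{4} + v_{5} + v_{7} = v_{1}  ⇒ sig = (3; 1)
  {2,5,8}:  v_{2} + v_{5} + v_{8} = v_{4} + v_{6}  ⇒ sig = (3; 1,1)
  {3,4,7}:  v_{3} + v_{4} + v_{7} = v_{2} + v_{5}  ⇒ sig = (3; 1,1)
  {2,5,9}:  v_{2} + v_{5} + v_{9} = 2·v_{3} + v_{4}  ⇒ sig = (3; 1,2)

Signatures (|P|; sorted positive RHS coefficients), sorted:
{ (2; 1) ×2,  (2; 1,1,1),  (2; 1,2) ×2,  (2; 2,3),  (3; —),  (3; 1) ×4,  (3; 1,1) ×2,  (3; 1,2) }


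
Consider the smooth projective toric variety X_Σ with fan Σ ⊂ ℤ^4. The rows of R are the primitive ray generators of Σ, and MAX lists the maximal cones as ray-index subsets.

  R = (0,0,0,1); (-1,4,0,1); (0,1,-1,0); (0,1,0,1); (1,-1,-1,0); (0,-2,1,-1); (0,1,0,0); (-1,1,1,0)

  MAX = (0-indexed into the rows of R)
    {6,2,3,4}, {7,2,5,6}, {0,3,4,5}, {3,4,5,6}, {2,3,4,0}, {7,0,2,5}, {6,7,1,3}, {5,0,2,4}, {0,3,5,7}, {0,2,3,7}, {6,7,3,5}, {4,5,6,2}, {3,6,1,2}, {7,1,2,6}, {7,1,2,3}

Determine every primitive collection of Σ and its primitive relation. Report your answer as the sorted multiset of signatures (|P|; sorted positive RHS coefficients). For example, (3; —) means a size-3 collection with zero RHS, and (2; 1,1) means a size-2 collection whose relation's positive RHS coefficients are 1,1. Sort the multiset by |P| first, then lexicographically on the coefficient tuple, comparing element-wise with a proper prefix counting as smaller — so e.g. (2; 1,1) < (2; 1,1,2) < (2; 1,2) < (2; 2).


Δ(Σ) — 8 vertices, 7 min non-faces:

  • {4,7}:  v_{4} + v_{7} = 0  so sig = (2; —)
  • {0,6}:  v_{0} + v_{6} = v_{3}  so sig = (2; 1)
  • {1,5}:  v_{1} + v_{5} = v_{6} + v_{7}  so sig = (2; 1,1)
  • {1,4}:  v_{1} + v_{4} = v_{2} + v_{3} + v_{6}  so sig = (2; 1,1,1)
  • {0,1}:  v_{0} + v_{1} = v_{2} + 2·v_{3} + v_{7}  so sig = (2; 1,1,2)
  • {2,3,5}:  v_{2} + v_{3} + v_{5} = 0  so sig = (3; —)
  • {2,3,6,7}:  v_{2} + v_{3} + v_{6} + v_{7} = v_{1}  so sig = (4; 1)

so the primitive-relation signature multiset is
[(2; —), (2; 1), (2; 1,1), (2; 1,1,1), (2; 1,1,2), (3; —), (4; 1)]


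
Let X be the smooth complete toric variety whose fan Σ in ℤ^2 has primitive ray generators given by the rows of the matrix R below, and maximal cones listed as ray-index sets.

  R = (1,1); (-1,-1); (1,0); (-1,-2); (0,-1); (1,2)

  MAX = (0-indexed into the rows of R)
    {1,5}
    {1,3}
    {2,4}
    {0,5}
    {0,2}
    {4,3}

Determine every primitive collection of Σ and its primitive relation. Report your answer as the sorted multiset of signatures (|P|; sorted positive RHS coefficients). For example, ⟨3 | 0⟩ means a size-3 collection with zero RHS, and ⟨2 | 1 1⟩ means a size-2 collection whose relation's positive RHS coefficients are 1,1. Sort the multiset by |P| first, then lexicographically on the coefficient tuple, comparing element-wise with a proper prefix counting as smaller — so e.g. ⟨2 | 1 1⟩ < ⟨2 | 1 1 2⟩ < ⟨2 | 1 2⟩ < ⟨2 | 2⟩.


Primitive collections (9):

  {0,1}:  v_{0} + v_{1} = 0 ; sig = ⟨2 | 0⟩
  {3,5}:  v_{3} + v_{5} = 0 ; sig = ⟨2 | 0⟩
  {0,3}:  v_{0} + v_{3} = v_{4} ; sig = ⟨2 | 1⟩
  {0,4}:  v_{0} + v_{4} = v_{2} ; sig = ⟨2 | 1⟩
  {1,2}:  v_{1} + v_{2} = v_{4} ; sig = ⟨2 | 1⟩
  {1,4}:  v_{1} + v_{4} = v_{3} ; sig = ⟨2 | 1⟩
  {4,5}:  v_{4} + v_{5} = v_{0} ; sig = ⟨2 | 1⟩
  {2,3}:  v_{2} + v_{3} = 2·v_{4} ; sig = ⟨2 | 2⟩
  {2,5}:  v_{2} + v_{5} = 2·v_{0} ; sig = ⟨2 | 2⟩

Sorted signature multiset PRS(X):
[⟨2 | 0⟩, ⟨2 | 0⟩, ⟨2 | 1⟩, ⟨2 | 1⟩, ⟨2 | 1⟩, ⟨2 | 1⟩, ⟨2 | 1⟩, ⟨2 | 2⟩, ⟨2 | 2⟩]


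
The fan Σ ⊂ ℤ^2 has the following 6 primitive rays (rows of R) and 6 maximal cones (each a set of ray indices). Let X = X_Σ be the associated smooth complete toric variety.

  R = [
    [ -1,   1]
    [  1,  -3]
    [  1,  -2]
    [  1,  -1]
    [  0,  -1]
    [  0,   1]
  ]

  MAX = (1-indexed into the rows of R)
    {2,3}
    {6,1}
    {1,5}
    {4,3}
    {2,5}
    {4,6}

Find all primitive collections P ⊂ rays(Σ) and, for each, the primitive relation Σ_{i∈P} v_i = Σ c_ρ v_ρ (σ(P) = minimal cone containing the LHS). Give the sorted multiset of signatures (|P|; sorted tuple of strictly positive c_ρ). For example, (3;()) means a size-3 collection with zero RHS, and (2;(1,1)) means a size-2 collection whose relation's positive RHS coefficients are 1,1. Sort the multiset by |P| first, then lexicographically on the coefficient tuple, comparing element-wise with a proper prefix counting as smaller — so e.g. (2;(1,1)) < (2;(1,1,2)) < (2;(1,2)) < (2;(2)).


|primitive collections| = 9. Relations:

  • {1,4}:  v_{1} + v_{4} = 0 — sig = (2;())
  • {5,6}:  v_{5} + v_{6} = 0 — sig = (2;())
  • {1,3}:  v_{1} + v_{3} = v_{5} — sig = (2;(1))
  • {2,6}:  v_{2} + v_{6} = v_{3} — sig = (2;(1))
  • {3,5}:  v_{3} + v_{5} = v_{2} — sig = (2;(1))
  • {3,6}:  v_{3} + v_{6} = v_{4} — sig = (2;(1))
  • {4,5}:  v_{4} + v_{5} = v_{3} — sig = (2;(1))
  • {1,2}:  v_{1} + v_{2} = 2·v_{5} — sig = (2;(2))
  • {2,4}:  v_{2} + v_{4} = 2·v_{3} — sig = (2;(2))

Signatures (|P|; sorted positive RHS coefficients), sorted:
{ (2;()) ×2,  (2;(1)) ×5,  (2;(2)) ×2 }


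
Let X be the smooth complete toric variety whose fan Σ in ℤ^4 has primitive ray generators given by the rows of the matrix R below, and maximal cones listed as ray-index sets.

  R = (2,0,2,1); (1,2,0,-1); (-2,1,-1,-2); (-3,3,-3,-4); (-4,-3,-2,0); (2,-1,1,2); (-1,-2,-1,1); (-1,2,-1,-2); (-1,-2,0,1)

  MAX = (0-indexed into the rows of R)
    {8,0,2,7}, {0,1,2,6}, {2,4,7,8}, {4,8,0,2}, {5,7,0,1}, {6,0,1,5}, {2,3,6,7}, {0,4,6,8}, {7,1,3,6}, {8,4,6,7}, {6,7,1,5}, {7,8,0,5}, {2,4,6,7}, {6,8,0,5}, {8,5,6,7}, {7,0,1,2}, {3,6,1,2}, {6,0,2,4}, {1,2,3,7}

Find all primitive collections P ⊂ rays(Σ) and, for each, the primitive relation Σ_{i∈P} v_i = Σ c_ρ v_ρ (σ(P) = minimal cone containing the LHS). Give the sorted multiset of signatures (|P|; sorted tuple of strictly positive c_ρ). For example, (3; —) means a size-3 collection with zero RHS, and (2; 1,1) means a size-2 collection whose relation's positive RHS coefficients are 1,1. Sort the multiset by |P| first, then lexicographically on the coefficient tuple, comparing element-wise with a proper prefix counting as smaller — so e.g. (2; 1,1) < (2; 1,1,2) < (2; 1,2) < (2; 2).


Primitive collections (12):

  P = {1,8}:  v_{1} + v_{8} = 0 — sig = (2; —)
  P = {2,5}:  v_{2} + v_{5} = 0 — sig = (2; —)
  P = {0,3}:  v_{0} + v_{3} = v_{1} + v_{2} — sig = (2; 1,1)
  P = {1,4}:  v_{1} + v_{4} = v_{2} + v_{6} — sig = (2; 1,1)
  P = {4,5}:  v_{4} + v_{5} = v_{6} + v_{8} — sig = (2; 1,1)
  P = {3,5}:  v_{3} + v_{5} = v_{1} + v_{6} + v_{7} — sig = (2; 1,1,1)
  P = {3,8}:  v_{3} + v_{8} = v_{2} + v_{6} + v_{7} — sig = (2; 1,1,1)
  P = {3,4}:  v_{3} + v_{4} = 2·v_{2} + 2·v_{6} + v_{7} — sig = (2; 1,2,2)
  P = {0,6,7}:  v_{0} + v_{6} + v_{7} = 0 — sig = (3; —)
  P = {2,6,8}:  v_{2} + v_{6} + v_{8} = v_{4} — sig = (3; 1)
  P = {0,4,7}:  v_{0} + v_{4} + v_{7} = v_{2} + v_{8} — sig = (3; 1,1)
  P = {1,2,6,7}:  v_{1} + v_{2} + v_{6} + v_{7} = v_{3} — sig = (4; 1)

so the primitive-relation signature multiset is
{ (2; —) ×2,  (2; 1,1) ×3,  (2; 1,1,1) ×2,  (2; 1,2,2),  (3; —),  (3; 1),  (3; 1,1),  (4; 1) }


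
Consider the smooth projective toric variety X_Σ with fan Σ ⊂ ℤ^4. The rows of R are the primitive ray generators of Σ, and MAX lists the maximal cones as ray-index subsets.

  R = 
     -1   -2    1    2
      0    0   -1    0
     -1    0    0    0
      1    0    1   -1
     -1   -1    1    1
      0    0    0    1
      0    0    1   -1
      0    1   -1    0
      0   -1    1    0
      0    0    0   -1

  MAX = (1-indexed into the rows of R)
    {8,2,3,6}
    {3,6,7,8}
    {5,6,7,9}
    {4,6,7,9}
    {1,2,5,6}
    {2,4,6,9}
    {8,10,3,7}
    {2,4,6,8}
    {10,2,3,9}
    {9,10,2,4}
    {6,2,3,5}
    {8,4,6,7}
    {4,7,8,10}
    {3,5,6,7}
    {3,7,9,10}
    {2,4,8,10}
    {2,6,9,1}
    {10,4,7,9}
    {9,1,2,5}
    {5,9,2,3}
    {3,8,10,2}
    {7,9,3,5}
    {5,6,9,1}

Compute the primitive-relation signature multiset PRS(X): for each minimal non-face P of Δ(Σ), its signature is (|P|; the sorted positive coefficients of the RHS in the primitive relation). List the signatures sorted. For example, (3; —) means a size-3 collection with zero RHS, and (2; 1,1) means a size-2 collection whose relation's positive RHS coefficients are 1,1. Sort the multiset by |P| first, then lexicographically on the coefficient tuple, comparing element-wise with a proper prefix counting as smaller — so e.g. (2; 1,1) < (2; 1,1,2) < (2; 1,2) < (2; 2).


Minimal non-faces — 14 found among 10 rays, 23 max cones:

  P={6,10}:  v_{6} + v_{10} = 0  ⇒ sig = (2; —)
  P={8,9}:  v_{8} + v_{9} = 0  ⇒ sig = (2; —)
  P={2,7}:  v_{2} + v_{7} = v_{10}  ⇒ sig = (2; 1)
  P={3,4}:  v_{3} + v_{4} = v_{7}  ⇒ sig = (2; 1)
  P={1,7}:  v_{1} + v_{7} = v_{5} + v_{9}  ⇒ sig = (2; 1,1)
  P={5,8}:  v_{5} + v_{8} = v_{3} + v_{6}  ⇒ sig = (2; 1,1)
  P={5,10}:  v_{5} + v_{10} = v_{3} + v_{9}  ⇒ sig = (2; 1,1)
  P={1,8}:  v_{1} + v_{8} = v_{2} + v_{5} + v_{6}  ⇒ sig = (2; 1,1,1)
  P={1,10}:  v_{1} + v_{10} = v_{2} + v_{5} + v_{9}  ⇒ sig = (2; 1,1,1)
  P={4,5}:  v_{4} + v_{5} = v_{6} + v_{7} + v_{9}  ⇒ sig = (2; 1,1,1)
  P={1,3}:  v_{1} + v_{3} = v_{2} + 2·v_{5}  ⇒ sig = (2; 1,2)
  P={1,4}:  v_{1} + v_{4} = v_{6} + 2·v_{9}  ⇒ sig = (2; 1,2)
  P={3,6,9}:  v_{3} + v_{6} + v_{9} = v_{5}  ⇒ sig = (3; 1)
  P={2,5,6,9}:  v_{2} + v_{5} + v_{6} + v_{9} = v_{1}  ⇒ sig = (4; 1)

Signatures (|P|; sorted positive RHS coefficients), sorted:
[(2; —), (2; —), (2; 1), (2; 1), (2; 1,1), (2; 1,1), (2; 1,1), (2; 1,1,1), (2; 1,1,1), (2; 1,1,1), (2; 1,2), (2; 1,2), (3; 1), (4; 1)]
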